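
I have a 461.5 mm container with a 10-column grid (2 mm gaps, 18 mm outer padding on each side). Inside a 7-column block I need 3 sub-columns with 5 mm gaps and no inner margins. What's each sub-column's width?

95.75 mm

Inside the margins: 461.5 − 36 = 425.5 mm.
10c + 9·2 = 425.5 → 10c = 407.5 → c = 40.75 mm.
7-column span = 7·40.75 + 6·2 = 297.25 mm.
3 columns + 2 gaps: 3d + 2·5 = 297.25.
3d = 297.25 − 10 = 287.25, so d = 95.75 mm.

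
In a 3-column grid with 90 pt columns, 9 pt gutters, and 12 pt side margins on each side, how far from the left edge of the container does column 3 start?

210 pt

Each column+gutter stride is 99 pt; 2 of them past the 12 pt margin is 12 + 198 = 210 pt.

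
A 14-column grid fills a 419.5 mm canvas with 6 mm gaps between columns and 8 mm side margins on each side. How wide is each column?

Content width = 419.5 − 2·8 = 403.5 mm.
14 columns + 13 gaps: 14c + 13·6 = 403.5.
14c = 403.5 − 78 = 325.5, so c = 23.25 mm.

23.25 mm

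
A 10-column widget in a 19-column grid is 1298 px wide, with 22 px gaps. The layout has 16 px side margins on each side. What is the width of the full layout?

Subtracting 9 gaps of 22 leaves 1100 for 10 columns, so c = 110 px.
Total width: 2·16 + 19·110 + 18·22 = 2518 px.

2518 px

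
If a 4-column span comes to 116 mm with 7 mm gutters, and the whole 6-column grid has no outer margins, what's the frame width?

4c + 3·7 = 116 → 4c = 95 → c = 23.75 mm.
Frame = 6·23.75 + 5·7 = 142.5 + 35 = 177.5 mm.

177.5 mm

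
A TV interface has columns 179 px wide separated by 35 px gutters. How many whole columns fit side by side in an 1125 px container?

5 columns

k columns need k·179 + (k−1)·35 = k·214 − 35.
k·214 − 35 ≤ 1125 → k ≤ 1160 / 214 ≈ 5.42, so k = 5.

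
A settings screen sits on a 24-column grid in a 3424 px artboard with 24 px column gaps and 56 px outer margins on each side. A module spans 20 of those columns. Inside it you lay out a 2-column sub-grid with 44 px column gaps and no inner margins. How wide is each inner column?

1356 px

Outer content = 3424 − 2·56 = 3312 px.
Subtracting 23 column gaps of 24 leaves 2760 for 24 columns, so c = 115 px.
20-column span = 20·115 + 19·24 = 2756 px.
2756 − 1·44 = 2712; ÷2 gives d = 1356 px.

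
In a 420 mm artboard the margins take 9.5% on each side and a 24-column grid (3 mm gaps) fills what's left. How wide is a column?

11.3 mm

Margins: 9.5% × 420 = 39.9 mm each, so content = 420 − 79.8 = 340.2 mm.
24 columns + 23 gaps: 24c + 23·3 = 340.2.
24c = 340.2 − 69 = 271.2, so c = 11.3 mm.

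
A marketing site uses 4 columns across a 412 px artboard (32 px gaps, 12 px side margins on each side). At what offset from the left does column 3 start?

Inside the margins: 412 − 24 = 388 px.
4 columns + 3 gaps: 4c + 3·32 = 388.
4c = 388 − 96 = 292, so c = 73 px.
Before column 3: the margin + 2 columns + 2 gaps.
Offset = 12 + 2·(73 + 32) = 12 + 210 = 222 px.

222 px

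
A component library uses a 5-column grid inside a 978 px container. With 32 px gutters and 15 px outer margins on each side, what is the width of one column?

164 px

Inside the margins: 978 − 30 = 948 px.
5c + 4·32 = 948 → 5c = 820 → c = 164 px.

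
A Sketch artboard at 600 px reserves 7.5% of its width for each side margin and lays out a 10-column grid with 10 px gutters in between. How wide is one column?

42 px

Each margin = 7.5% of 600 = 45 px; content = 600 − 2·45 = 510 px.
10c + 9·10 = 510 → 10c = 420 → c = 42 px.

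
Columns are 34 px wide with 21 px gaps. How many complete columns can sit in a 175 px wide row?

3 columns

Each extra column adds 34 + 21 = 55 px.
(175 + 21) / 55 = 3.56, so 3 columns fit.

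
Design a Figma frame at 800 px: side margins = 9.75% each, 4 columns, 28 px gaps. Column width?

800 × (1 − 2·9.75%) = 800 × 80.5% = 644 px for the columns.
4 columns + 3 gaps: 4c + 3·28 = 644.
4c = 644 − 84 = 560, so c = 140 px.

140 px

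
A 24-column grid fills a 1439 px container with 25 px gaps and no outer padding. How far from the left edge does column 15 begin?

854 px

Subtracting 23 gaps of 25 leaves 864 for 24 columns, so c = 36 px.
Each column+gutter stride is 61 px; with no margin, 14 of them is 854 px.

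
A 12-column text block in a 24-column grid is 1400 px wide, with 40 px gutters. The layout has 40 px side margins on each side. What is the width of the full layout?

2920 px

12 columns + 11 gutters: 12c + 11·40 = 1400.
12c = 1400 − 440 = 960, so c = 80 px.
Total width: 2·40 + 24·80 + 23·40 = 2920 px.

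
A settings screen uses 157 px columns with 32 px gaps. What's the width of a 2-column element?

346 px

2 columns plus 1 gap: 314 + 32 = 346 px.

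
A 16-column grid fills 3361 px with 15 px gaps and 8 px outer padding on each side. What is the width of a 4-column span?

Subtract both margins: 3361 − 2·8 = 3345 px.
16 columns + 15 gaps: 16c + 15·15 = 3345.
16c = 3345 − 225 = 3120, so c = 195 px.
Span of 4: 4·195 + 3·15 = 780 + 45 = 825 px.

825 px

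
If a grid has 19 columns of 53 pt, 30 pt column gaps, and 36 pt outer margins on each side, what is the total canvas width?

Adding margins, columns and gutters: 72 + 1007 + 540 = 1619 pt.

1619 pt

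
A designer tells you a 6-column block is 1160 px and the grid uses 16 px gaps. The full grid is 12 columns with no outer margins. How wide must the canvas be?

6c + 5·16 = 1160 → 6c = 1080 → c = 180 px.
Summing: 2160 + 176 = 2336 px.

2336 px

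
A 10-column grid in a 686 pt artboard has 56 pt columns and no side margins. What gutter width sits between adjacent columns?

14 pt

10 columns take 10·56 = 560 pt; remaining 126 splits into 9 gutters.
g = 126 / 9 = 14 pt.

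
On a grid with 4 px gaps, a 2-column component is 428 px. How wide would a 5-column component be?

Subtracting 1 gap of 4 leaves 424 for 2 columns, so c = 212 px.
5 columns plus 4 gaps: 1060 + 16 = 1076 px.

1076 px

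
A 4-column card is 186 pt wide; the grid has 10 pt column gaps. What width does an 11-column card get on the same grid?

529 pt

4 columns + 3 column gaps: 4c + 3·10 = 186.
4c = 186 − 30 = 156, so c = 39 pt.
11-column span = 11·39 + 10·10 = 529 pt.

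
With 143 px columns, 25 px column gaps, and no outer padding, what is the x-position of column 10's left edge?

No margin, so column 10 starts at 9·(column + gutter) = 9·168 = 1512 px.

1512 px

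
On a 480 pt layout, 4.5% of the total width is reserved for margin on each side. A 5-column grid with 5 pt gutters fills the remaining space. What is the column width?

83.36 pt

Each margin = 4.5% of 480 = 21.6 pt; content = 480 − 2·21.6 = 436.8 pt.
Subtracting 4 gutters of 5 leaves 416.8 for 5 columns, so c = 83.36 pt.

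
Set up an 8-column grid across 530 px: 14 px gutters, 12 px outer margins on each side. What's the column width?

Inside the margins: 530 − 24 = 506 px.
8c + 7·14 = 506 → 8c = 408 → c = 51 px.

51 px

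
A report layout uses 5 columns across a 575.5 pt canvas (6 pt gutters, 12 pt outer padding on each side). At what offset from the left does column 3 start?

235 pt

Take off 24 pt of margins, leaving 551.5 pt.
5 columns + 4 gutters: 5c + 4·6 = 551.5.
5c = 551.5 − 24 = 527.5, so c = 105.5 pt.
Before column 3: the margin + 2 columns + 2 gutters.
Offset = 12 + 2·(105.5 + 6) = 12 + 223 = 235 pt.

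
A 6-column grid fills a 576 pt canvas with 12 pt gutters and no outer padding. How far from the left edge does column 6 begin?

6c + 5·12 = 576 → 6c = 516 → c = 86 pt.
Each column+gutter stride is 98 pt; with no margin, 5 of them is 490 pt.

490 pt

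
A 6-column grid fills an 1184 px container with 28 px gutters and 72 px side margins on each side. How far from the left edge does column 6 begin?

Take off 144 px of margins, leaving 1040 px.
1040 − 5·28 = 900; ÷6 gives c = 150 px.
Column 6 starts at margin + 5·(column + gutter) = 72 + 5·178 = 962 px.

962 px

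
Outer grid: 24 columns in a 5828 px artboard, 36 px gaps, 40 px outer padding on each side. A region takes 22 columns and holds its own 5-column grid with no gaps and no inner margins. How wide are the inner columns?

Outer content = 5828 − 2·40 = 5748 px.
24c + 23·36 = 5748 → 24c = 4920 → c = 205 px.
Span of 22: 22·205 + 21·36 = 4510 + 756 = 5266 px.
5266 / 5 = 1053.2 px per column.

1053.2 px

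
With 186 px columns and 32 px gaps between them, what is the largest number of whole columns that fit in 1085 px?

5 columns

Each extra column adds 186 + 32 = 218 px.
(1085 + 32) / 218 = 5.12, so 5 columns fit.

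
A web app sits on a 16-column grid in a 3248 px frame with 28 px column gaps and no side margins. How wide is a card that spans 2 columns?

Subtracting 15 column gaps of 28 leaves 2828 for 16 columns, so c = 176.75 px.
2 columns plus 1 column gap: 353.5 + 28 = 381.5 px.

381.5 px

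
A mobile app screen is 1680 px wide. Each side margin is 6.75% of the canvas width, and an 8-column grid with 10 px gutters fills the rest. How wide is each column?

172.9 px

1680 × (1 − 2·6.75%) = 1680 × 86.5% = 1453.2 px for the columns.
1453.2 − 7·10 = 1383.2; ÷8 gives c = 172.9 px.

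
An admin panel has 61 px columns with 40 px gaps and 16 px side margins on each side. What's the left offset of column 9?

824 px

Each column+gutter stride is 101 px; 8 of them past the 16 px margin is 16 + 808 = 824 px.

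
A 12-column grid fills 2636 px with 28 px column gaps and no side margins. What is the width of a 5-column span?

1082 px

12c + 11·28 = 2636 → 12c = 2328 → c = 194 px.
5-column span = 5·194 + 4·28 = 1082 px.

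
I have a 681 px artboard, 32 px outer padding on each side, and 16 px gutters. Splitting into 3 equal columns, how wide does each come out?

195 px

Subtract both margins: 681 − 2·32 = 617 px.
Subtracting 2 gutters of 16 leaves 585 for 3 columns, so c = 195 px.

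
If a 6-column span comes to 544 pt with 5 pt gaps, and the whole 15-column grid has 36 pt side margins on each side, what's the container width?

1439.5 pt

544 − 5·5 = 519; ÷6 gives c = 86.5 pt.
Total width: 2·36 + 15·86.5 + 14·5 = 1439.5 pt.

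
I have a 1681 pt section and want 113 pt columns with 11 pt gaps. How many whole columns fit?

13 columns

Each extra column adds 113 + 11 = 124 pt.
(1681 + 11) / 124 = 13.65, so 13 columns fit.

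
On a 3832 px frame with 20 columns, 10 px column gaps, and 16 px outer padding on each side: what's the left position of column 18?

Content = 3832 − 2·16 = 3800 px.
Subtracting 19 column gaps of 10 leaves 3610 for 20 columns, so c = 180.5 px.
Before column 18: the margin + 17 columns + 17 column gaps.
Offset = 16 + 17·(180.5 + 10) = 16 + 3238.5 = 3254.5 px.

3254.5 px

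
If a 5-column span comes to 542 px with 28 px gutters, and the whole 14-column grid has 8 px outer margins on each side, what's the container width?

1584 px

Subtracting 4 gutters of 28 leaves 430 for 5 columns, so c = 86 px.
Total width: 2·8 + 14·86 + 13·28 = 1584 px.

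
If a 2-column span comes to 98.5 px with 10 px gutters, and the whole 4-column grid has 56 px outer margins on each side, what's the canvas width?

Subtracting 1 gutter of 10 leaves 88.5 for 2 columns, so c = 44.25 px.
Canvas = 2·56 + 4·44.25 + 3·10 = 112 + 177 + 30 = 319 px.

319 px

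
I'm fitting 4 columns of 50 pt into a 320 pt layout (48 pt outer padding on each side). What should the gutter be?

Subtract both margins: 320 − 2·48 = 224 pt.
4 columns take 4·50 = 200 pt; remaining 24 splits into 3 gutters.
g = 24 / 3 = 8 pt.

8 pt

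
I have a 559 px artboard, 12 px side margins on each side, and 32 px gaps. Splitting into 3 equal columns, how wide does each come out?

Content width = 559 − 2·12 = 535 px.
3 columns + 2 gaps: 3c + 2·32 = 535.
3c = 535 − 64 = 471, so c = 157 px.

157 px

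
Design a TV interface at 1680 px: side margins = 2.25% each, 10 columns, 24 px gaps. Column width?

138.84 px

Margins: 2.25% × 1680 = 37.8 px each, so content = 1680 − 75.6 = 1604.4 px.
10 columns + 9 gaps: 10c + 9·24 = 1604.4.
10c = 1604.4 − 216 = 1388.4, so c = 138.84 px.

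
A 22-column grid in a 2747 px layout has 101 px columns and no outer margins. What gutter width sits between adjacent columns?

25 px

22·101 + 21g = 2747 → 21g = 525 → g = 25 px.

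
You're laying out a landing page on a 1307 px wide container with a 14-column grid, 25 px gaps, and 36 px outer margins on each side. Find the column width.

65 px

Content width = 1307 − 2·36 = 1235 px.
1235 − 13·25 = 910; ÷14 gives c = 65 px.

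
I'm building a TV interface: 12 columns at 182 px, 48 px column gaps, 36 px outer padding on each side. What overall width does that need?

Adding margins, columns and gutters: 72 + 2184 + 528 = 2784 px.

2784 px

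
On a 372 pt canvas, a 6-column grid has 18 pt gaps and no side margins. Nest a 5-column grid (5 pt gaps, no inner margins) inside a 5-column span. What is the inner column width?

6 columns + 5 gaps: 6c + 5·18 = 372.
6c = 372 − 90 = 282, so c = 47 pt.
5 columns plus 4 gaps: 235 + 72 = 307 pt.
5d + 4·5 = 307 → 5d = 287 → d = 57.4 pt.

57.4 pt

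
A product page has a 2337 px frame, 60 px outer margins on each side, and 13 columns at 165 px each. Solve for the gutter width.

Take off 120 px of margins, leaving 2217 px.
13·165 + 12g = 2217 → 12g = 72 → g = 6 px.

6 px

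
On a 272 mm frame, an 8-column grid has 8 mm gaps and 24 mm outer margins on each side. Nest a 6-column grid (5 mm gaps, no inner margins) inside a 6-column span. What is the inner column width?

23.5 mm

Inside the margins: 272 − 48 = 224 mm.
8c + 7·8 = 224 → 8c = 168 → c = 21 mm.
Span of 6: 6·21 + 5·8 = 126 + 40 = 166 mm.
Subtracting 5 gaps of 5 leaves 141 for 6 columns, so d = 23.5 mm.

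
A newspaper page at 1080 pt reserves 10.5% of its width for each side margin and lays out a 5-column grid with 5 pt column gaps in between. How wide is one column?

1080 × (1 − 2·10.5%) = 1080 × 79% = 853.2 pt for the columns.
5 columns + 4 column gaps: 5c + 4·5 = 853.2.
5c = 853.2 − 20 = 833.2, so c = 166.64 pt.

166.64 pt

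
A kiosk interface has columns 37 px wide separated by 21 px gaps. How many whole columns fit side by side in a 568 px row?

10 columns

Each extra column adds 37 + 21 = 58 px.
(568 + 21) / 58 = 10.16, so 10 columns fit.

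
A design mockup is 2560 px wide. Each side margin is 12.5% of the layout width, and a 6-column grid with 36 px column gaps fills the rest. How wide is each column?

Each margin = 12.5% of 2560 = 320 px; content = 2560 − 2·320 = 1920 px.
6 columns + 5 column gaps: 6c + 5·36 = 1920.
6c = 1920 − 180 = 1740, so c = 290 px.

290 px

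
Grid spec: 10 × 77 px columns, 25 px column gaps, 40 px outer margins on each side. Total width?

1075 px

Artboard = 2·40 + 10·77 + 9·25 = 80 + 770 + 225 = 1075 px.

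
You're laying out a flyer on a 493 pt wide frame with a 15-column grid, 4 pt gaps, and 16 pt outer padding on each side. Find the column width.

Subtract both margins: 493 − 2·16 = 461 pt.
Subtracting 14 gaps of 4 leaves 405 for 15 columns, so c = 27 pt.

27 pt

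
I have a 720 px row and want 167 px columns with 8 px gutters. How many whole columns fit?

4 columns

Each extra column adds 167 + 8 = 175 px.
(720 + 8) / 175 = 4.16, so 4 columns fit.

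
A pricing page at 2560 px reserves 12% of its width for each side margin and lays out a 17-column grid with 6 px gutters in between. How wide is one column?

Each margin = 12% of 2560 = 307.2 px; content = 2560 − 2·307.2 = 1945.6 px.
17c + 16·6 = 1945.6 → 17c = 1849.6 → c = 108.8 px.

108.8 px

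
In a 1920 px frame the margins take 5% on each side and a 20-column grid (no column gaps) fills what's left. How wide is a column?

86.4 px

Margins: 5% × 1920 = 96 px each, so content = 1920 − 192 = 1728 px.
1728 / 20 = 86.4 px per column.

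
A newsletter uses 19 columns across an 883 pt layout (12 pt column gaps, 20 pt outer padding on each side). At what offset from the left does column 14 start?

605 pt

Take off 40 pt of margins, leaving 843 pt.
19c + 18·12 = 843 → 19c = 627 → c = 33 pt.
Each column+gutter stride is 45 pt; 13 of them past the 20 pt margin is 20 + 585 = 605 pt.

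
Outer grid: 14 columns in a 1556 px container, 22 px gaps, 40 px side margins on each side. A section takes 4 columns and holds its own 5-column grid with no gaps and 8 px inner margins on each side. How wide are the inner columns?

Take off 80 px of margins, leaving 1476 px.
1476 − 13·22 = 1190; ÷14 gives c = 85 px.
4 columns plus 3 gaps: 340 + 66 = 406 px.
Inner content = 406 − 2·8 = 390 px.
5d = 390 → d = 78 px.

78 px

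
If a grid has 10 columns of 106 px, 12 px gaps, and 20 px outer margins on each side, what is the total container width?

1208 px

Adding margins, columns and gutters: 40 + 1060 + 108 = 1208 px.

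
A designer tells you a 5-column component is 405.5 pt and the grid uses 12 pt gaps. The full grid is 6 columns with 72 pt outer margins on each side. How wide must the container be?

405.5 − 4·12 = 357.5; ÷5 gives c = 71.5 pt.
Adding margins, columns and gutters: 144 + 429 + 60 = 633 pt.

633 pt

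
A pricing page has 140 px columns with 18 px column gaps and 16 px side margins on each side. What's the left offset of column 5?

648 px

Each column+gutter stride is 158 px; 4 of them past the 16 px margin is 16 + 632 = 648 px.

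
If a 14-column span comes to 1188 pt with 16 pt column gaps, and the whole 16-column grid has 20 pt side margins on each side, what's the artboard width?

1400 pt

1188 − 13·16 = 980; ÷14 gives c = 70 pt.
Total width: 2·20 + 16·70 + 15·16 = 1400 pt.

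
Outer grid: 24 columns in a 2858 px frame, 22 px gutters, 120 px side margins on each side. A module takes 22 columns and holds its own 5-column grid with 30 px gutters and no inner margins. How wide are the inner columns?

455.6 px

Subtract both margins: 2858 − 2·120 = 2618 px.
Subtracting 23 gutters of 22 leaves 2112 for 24 columns, so c = 88 px.
Span of 22: 22·88 + 21·22 = 1936 + 462 = 2398 px.
2398 − 4·30 = 2278; ÷5 gives d = 455.6 px.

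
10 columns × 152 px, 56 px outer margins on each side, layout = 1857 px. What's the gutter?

25 px

Subtract both margins: 1857 − 2·56 = 1745 px.
10 columns take 10·152 = 1520 px; remaining 225 splits into 9 gutters.
g = 225 / 9 = 25 px.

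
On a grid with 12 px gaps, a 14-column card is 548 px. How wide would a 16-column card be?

548 − 13·12 = 392; ÷14 gives c = 28 px.
16 columns plus 15 gaps: 448 + 180 = 628 px.

628 px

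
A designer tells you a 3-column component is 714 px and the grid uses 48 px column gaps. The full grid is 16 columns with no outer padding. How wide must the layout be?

4016 px

Subtracting 2 column gaps of 48 leaves 618 for 3 columns, so c = 206 px.
Summing: 3296 + 720 = 4016 px.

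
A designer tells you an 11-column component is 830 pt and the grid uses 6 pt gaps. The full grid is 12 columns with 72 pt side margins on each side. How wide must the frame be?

1050 pt

Subtracting 10 gaps of 6 leaves 770 for 11 columns, so c = 70 pt.
Adding margins, columns and gutters: 144 + 840 + 66 = 1050 pt.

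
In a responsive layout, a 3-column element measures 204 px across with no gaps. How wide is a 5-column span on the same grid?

340 px

With no gaps, each column is 204/3 = 68 px.
With no gaps, 5 columns span 5·68 = 340 px.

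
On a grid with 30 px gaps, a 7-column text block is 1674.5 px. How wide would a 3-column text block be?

700.5 px

7c + 6·30 = 1674.5 → 7c = 1494.5 → c = 213.5 px.
3 columns plus 2 gaps: 640.5 + 60 = 700.5 px.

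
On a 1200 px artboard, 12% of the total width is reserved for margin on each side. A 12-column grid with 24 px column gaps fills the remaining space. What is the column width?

54 px

1200 × (1 − 2·12%) = 1200 × 76% = 912 px for the columns.
12c + 11·24 = 912 → 12c = 648 → c = 54 px.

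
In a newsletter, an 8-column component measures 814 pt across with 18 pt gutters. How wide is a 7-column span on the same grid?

814 − 7·18 = 688; ÷8 gives c = 86 pt.
7 columns plus 6 gutters: 602 + 108 = 710 pt.

710 pt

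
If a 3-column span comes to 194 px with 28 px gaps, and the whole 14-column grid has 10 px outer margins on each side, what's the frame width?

1028 px

Subtracting 2 gaps of 28 leaves 138 for 3 columns, so c = 46 px.
Adding margins, columns and gutters: 20 + 644 + 364 = 1028 px.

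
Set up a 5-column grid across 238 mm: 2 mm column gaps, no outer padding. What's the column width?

46 mm

5 columns + 4 column gaps: 5c + 4·2 = 238.
5c = 238 − 8 = 230, so c = 46 mm.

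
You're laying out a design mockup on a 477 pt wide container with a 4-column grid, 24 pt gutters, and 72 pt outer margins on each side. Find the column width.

Content width = 477 − 2·72 = 333 pt.
Subtracting 3 gutters of 24 leaves 261 for 4 columns, so c = 65.25 pt.

65.25 pt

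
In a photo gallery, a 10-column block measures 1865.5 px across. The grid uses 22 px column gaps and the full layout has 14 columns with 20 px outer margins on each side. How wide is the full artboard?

Subtracting 9 column gaps of 22 leaves 1667.5 for 10 columns, so c = 166.75 px.
Adding margins, columns and gutters: 40 + 2334.5 + 286 = 2660.5 px.

2660.5 px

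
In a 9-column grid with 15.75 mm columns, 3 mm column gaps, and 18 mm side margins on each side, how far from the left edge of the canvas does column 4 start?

74.25 mm

Before column 4: the margin + 3 columns + 3 column gaps.
Offset = 18 + 3·(15.75 + 3) = 18 + 56.25 = 74.25 mm.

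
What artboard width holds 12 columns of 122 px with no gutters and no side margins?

Total width: 12·122 = 1464 px.

1464 px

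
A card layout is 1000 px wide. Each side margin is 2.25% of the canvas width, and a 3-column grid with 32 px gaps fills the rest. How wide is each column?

Margins: 2.25% × 1000 = 22.5 px each, so content = 1000 − 45 = 955 px.
3c + 2·32 = 955 → 3c = 891 → c = 297 px.

297 px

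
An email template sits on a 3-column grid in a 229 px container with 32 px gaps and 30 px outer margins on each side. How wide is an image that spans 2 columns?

Content width = 229 − 2·30 = 169 px.
169 − 2·32 = 105; ÷3 gives c = 35 px.
2 columns plus 1 gap: 70 + 32 = 102 px.

102 px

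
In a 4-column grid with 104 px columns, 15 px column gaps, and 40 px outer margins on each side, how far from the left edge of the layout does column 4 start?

397 px

Each column+gutter stride is 119 px; 3 of them past the 40 px margin is 40 + 357 = 397 px.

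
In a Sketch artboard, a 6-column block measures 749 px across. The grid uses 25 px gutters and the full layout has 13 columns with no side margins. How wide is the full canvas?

1652 px

6 columns + 5 gutters: 6c + 5·25 = 749.
6c = 749 − 125 = 624, so c = 104 px.
Canvas = 13·104 + 12·25 = 1352 + 300 = 1652 px.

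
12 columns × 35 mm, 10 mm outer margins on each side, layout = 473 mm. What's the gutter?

Content width = 473 − 2·10 = 453 mm.
12·35 + 11g = 453 → 11g = 33 → g = 3 mm.

3 mm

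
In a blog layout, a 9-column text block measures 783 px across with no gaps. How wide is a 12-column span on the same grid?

1044 px

783 / 9 = 87 px per column.
12-column span = 12·87 = 1044 px.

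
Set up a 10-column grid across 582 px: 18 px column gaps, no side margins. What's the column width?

582 − 9·18 = 420; ÷10 gives c = 42 px.

42 px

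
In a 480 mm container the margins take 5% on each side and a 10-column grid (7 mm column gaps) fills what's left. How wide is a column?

Margins: 5% × 480 = 24 mm each, so content = 480 − 48 = 432 mm.
432 − 9·7 = 369; ÷10 gives c = 36.9 mm.

36.9 mm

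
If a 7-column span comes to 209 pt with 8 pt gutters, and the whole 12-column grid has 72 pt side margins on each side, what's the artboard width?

7c + 6·8 = 209 → 7c = 161 → c = 23 pt.
Adding margins, columns and gutters: 144 + 276 + 88 = 508 pt.

508 pt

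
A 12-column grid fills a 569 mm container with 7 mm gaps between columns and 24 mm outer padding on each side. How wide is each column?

37 mm

Content width = 569 − 2·24 = 521 mm.
12c + 11·7 = 521 → 12c = 444 → c = 37 mm.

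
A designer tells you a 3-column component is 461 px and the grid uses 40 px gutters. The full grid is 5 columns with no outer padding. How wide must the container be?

795 px

3 columns + 2 gutters: 3c + 2·40 = 461.
3c = 461 − 80 = 381, so c = 127 px.
Container = 5·127 + 4·40 = 635 + 160 = 795 px.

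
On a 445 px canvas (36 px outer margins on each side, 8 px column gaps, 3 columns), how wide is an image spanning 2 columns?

Inside the margins: 445 − 72 = 373 px.
3 columns + 2 column gaps: 3c + 2·8 = 373.
3c = 373 − 16 = 357, so c = 119 px.
2 columns plus 1 column gap: 238 + 8 = 246 px.

246 px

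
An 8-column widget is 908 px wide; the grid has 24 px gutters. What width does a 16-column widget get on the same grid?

Subtracting 7 gutters of 24 leaves 740 for 8 columns, so c = 92.5 px.
16-column span = 16·92.5 + 15·24 = 1840 px.

1840 px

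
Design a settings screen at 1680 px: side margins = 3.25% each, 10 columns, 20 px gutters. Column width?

1680 × (1 − 2·3.25%) = 1680 × 93.5% = 1570.8 px for the columns.
10c + 9·20 = 1570.8 → 10c = 1390.8 → c = 139.08 px.

139.08 px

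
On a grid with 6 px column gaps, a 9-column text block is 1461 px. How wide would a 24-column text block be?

9c + 8·6 = 1461 → 9c = 1413 → c = 157 px.
24 columns plus 23 column gaps: 3768 + 138 = 3906 px.

3906 px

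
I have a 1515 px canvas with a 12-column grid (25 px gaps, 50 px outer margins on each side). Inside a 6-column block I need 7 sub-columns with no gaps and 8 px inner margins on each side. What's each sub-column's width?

97 px

Take off 100 px of margins, leaving 1415 px.
12 columns + 11 gaps: 12c + 11·25 = 1415.
12c = 1415 − 275 = 1140, so c = 95 px.
Span of 6: 6·95 + 5·25 = 570 + 125 = 695 px.
Inner content = 695 − 2·8 = 679 px.
7d = 679 → d = 97 px.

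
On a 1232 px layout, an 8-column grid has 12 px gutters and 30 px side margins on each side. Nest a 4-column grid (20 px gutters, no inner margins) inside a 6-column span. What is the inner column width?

204 px

Inside the margins: 1232 − 60 = 1172 px.
8c + 7·12 = 1172 → 8c = 1088 → c = 136 px.
6 columns plus 5 gutters: 816 + 60 = 876 px.
4 columns + 3 gutters: 4d + 3·20 = 876.
4d = 876 − 60 = 816, so d = 204 px.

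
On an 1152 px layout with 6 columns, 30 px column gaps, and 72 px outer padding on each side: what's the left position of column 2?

245 px

Inside the margins: 1152 − 144 = 1008 px.
Subtracting 5 column gaps of 30 leaves 858 for 6 columns, so c = 143 px.
Each column+gutter stride is 173 px; 1 of them past the 72 px margin is 72 + 173 = 245 px.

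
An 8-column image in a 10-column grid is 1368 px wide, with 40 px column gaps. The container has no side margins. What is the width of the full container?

1720 px

Subtracting 7 column gaps of 40 leaves 1088 for 8 columns, so c = 136 px.
Container = 10·136 + 9·40 = 1360 + 360 = 1720 px.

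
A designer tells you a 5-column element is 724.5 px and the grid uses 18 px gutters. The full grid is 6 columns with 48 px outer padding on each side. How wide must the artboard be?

969 px

5 columns + 4 gutters: 5c + 4·18 = 724.5.
5c = 724.5 − 72 = 652.5, so c = 130.5 px.
Adding margins, columns and gutters: 96 + 783 + 90 = 969 px.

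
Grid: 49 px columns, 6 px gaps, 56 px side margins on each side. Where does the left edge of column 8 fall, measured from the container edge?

441 px

Each column+gutter stride is 55 px; 7 of them past the 56 px margin is 56 + 385 = 441 px.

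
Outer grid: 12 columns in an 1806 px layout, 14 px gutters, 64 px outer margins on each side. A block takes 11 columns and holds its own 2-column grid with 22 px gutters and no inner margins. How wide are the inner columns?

757.5 px

Outer content = 1806 − 2·64 = 1678 px.
1678 − 11·14 = 1524; ÷12 gives c = 127 px.
11 columns plus 10 gutters: 1397 + 140 = 1537 px.
Subtracting 1 gutter of 22 leaves 1515 for 2 columns, so d = 757.5 px.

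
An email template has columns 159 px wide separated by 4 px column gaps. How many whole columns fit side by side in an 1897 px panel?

11 columns

Each extra column adds 159 + 4 = 163 px.
(1897 + 4) / 163 = 11.66, so 11 columns fit.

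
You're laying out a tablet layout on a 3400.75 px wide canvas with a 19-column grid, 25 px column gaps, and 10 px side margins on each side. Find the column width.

Content width = 3400.75 − 2·10 = 3380.75 px.
3380.75 − 18·25 = 2930.75; ÷19 gives c = 154.25 px.

154.25 px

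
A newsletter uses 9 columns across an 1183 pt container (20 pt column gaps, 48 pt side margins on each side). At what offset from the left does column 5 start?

540 pt

Take off 96 pt of margins, leaving 1087 pt.
9 columns + 8 column gaps: 9c + 8·20 = 1087.
9c = 1087 − 160 = 927, so c = 103 pt.
Column 5 starts at margin + 4·(column + gutter) = 48 + 4·123 = 540 pt.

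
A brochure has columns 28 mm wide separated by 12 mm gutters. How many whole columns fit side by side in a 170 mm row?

Each extra column adds 28 + 12 = 40 mm.
(170 + 12) / 40 = 4.55, so 4 columns fit.

4 columns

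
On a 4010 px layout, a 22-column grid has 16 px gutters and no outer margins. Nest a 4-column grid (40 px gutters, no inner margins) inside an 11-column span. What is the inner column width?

22 columns + 21 gutters: 22c + 21·16 = 4010.
22c = 4010 − 336 = 3674, so c = 167 px.
11-column span = 11·167 + 10·16 = 1997 px.
4d + 3·40 = 1997 → 4d = 1877 → d = 469.25 px.

469.25 px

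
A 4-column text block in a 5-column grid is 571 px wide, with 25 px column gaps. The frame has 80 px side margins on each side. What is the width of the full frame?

880 px

4 columns + 3 column gaps: 4c + 3·25 = 571.
4c = 571 − 75 = 496, so c = 124 px.
Frame = 2·80 + 5·124 + 4·25 = 160 + 620 + 100 = 880 px.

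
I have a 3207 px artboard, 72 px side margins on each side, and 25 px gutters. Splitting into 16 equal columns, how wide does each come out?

168 px

Take off 144 px of margins, leaving 3063 px.
16 columns + 15 gutters: 16c + 15·25 = 3063.
16c = 3063 − 375 = 2688, so c = 168 px.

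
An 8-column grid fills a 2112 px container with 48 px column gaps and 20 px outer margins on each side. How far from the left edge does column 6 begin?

Take off 40 px of margins, leaving 2072 px.
8 columns + 7 column gaps: 8c + 7·48 = 2072.
8c = 2072 − 336 = 1736, so c = 217 px.
Column 6 starts at margin + 5·(column + gutter) = 20 + 5·265 = 1345 px.

1345 px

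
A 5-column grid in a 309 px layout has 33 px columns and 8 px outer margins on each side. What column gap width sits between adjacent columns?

Inside the margins: 309 − 16 = 293 px.
5 columns take 5·33 = 165 px; remaining 128 splits into 4 column gaps.
g = 128 / 4 = 32 px.

32 px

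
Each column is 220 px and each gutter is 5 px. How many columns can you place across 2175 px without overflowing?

k columns need k·220 + (k−1)·5 = k·225 − 5.
k·225 − 5 ≤ 2175 → k ≤ 2180 / 225 ≈ 9.69, so k = 9.

9 columns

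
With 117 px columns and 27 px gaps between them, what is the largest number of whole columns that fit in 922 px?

6 columns: 6·117 + 5·27 = 837 px ≤ 922.
7 columns: 981 px > 922. So 6.

6 columns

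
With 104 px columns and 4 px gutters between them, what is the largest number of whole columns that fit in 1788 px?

16 columns

Each extra column adds 104 + 4 = 108 px.
(1788 + 4) / 108 = 16.59, so 16 columns fit.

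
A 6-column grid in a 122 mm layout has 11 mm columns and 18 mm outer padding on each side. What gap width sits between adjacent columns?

Content width = 122 − 2·18 = 86 mm.
6·11 + 5g = 86 → 5g = 20 → g = 4 mm.

4 mm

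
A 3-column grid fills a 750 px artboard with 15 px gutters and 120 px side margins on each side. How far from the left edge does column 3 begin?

Take off 240 px of margins, leaving 510 px.
3 columns + 2 gutters: 3c + 2·15 = 510.
3c = 510 − 30 = 480, so c = 160 px.
Column 3 starts at margin + 2·(column + gutter) = 120 + 2·175 = 470 px.

470 px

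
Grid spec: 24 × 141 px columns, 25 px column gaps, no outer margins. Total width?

3959 px

Summing: 3384 + 575 = 3959 px.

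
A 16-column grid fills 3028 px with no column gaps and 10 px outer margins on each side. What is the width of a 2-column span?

Take off 20 px of margins, leaving 3008 px.
16c = 3008 → c = 188 px.
With no column gaps, 2 columns span 2·188 = 376 px.

376 px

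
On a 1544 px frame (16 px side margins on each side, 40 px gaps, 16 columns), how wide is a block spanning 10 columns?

Take off 32 px of margins, leaving 1512 px.
Subtracting 15 gaps of 40 leaves 912 for 16 columns, so c = 57 px.
10-column span = 10·57 + 9·40 = 930 px.

930 px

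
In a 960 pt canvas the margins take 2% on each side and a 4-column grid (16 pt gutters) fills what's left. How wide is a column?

218.4 pt

Margins: 2% × 960 = 19.2 pt each, so content = 960 − 38.4 = 921.6 pt.
921.6 − 3·16 = 873.6; ÷4 gives c = 218.4 pt.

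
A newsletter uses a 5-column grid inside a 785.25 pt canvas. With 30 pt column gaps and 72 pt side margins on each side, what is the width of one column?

104.25 pt

Content width = 785.25 − 2·72 = 641.25 pt.
5c + 4·30 = 641.25 → 5c = 521.25 → c = 104.25 pt.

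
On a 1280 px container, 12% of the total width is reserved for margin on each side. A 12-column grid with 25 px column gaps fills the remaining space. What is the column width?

Each margin = 12% of 1280 = 153.6 px; content = 1280 − 2·153.6 = 972.8 px.
972.8 − 11·25 = 697.8; ÷12 gives c = 58.15 px.

58.15 px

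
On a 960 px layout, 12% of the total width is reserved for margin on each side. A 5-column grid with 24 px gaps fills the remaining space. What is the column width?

126.72 px

960 × (1 − 2·12%) = 960 × 76% = 729.6 px for the columns.
5c + 4·24 = 729.6 → 5c = 633.6 → c = 126.72 px.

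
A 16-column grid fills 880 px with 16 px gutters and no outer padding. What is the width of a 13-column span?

712 px

Subtracting 15 gutters of 16 leaves 640 for 16 columns, so c = 40 px.
13-column span = 13·40 + 12·16 = 712 px.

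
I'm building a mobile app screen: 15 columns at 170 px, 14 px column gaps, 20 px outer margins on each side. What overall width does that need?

2786 px

Total width: 2·20 + 15·170 + 14·14 = 2786 px.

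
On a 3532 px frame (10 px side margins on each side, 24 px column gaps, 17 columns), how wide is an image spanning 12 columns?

Content width = 3532 − 2·10 = 3512 px.
Subtracting 16 column gaps of 24 leaves 3128 for 17 columns, so c = 184 px.
Span of 12: 12·184 + 11·24 = 2208 + 264 = 2472 px.

2472 px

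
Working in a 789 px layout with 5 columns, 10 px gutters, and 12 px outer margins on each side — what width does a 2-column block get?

Content width = 789 − 2·12 = 765 px.
765 − 4·10 = 725; ÷5 gives c = 145 px.
2 columns plus 1 gutter: 290 + 10 = 300 px.

300 px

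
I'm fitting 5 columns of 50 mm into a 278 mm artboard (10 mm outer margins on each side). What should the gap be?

Inside the margins: 278 − 20 = 258 mm.
Columns use 250 mm, leaving 8 mm across 4 gaps = 2 mm each.

2 mm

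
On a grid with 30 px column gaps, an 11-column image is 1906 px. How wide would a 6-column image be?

1026 px

Subtracting 10 column gaps of 30 leaves 1606 for 11 columns, so c = 146 px.
Span of 6: 6·146 + 5·30 = 876 + 150 = 1026 px.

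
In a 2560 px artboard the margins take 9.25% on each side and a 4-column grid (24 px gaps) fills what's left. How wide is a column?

503.6 px

Each margin = 9.25% of 2560 = 236.8 px; content = 2560 − 2·236.8 = 2086.4 px.
2086.4 − 3·24 = 2014.4; ÷4 gives c = 503.6 px.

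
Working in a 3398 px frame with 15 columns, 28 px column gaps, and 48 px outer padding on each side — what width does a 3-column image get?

Content width = 3398 − 2·48 = 3302 px.
15 columns + 14 column gaps: 15c + 14·28 = 3302.
15c = 3302 − 392 = 2910, so c = 194 px.
Span of 3: 3·194 + 2·28 = 582 + 56 = 638 px.

638 px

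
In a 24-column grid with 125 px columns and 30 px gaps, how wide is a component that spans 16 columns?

2450 px

16-column span = 16·125 + 15·30 = 2450 px.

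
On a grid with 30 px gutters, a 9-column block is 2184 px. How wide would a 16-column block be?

3906 px

Subtracting 8 gutters of 30 leaves 1944 for 9 columns, so c = 216 px.
16-column span = 16·216 + 15·30 = 3906 px.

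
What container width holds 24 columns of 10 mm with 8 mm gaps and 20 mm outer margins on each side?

464 mm

Container = 2·20 + 24·10 + 23·8 = 40 + 240 + 184 = 464 mm.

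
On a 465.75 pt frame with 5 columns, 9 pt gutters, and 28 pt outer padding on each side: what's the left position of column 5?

363 pt

Subtract both margins: 465.75 − 2·28 = 409.75 pt.
409.75 − 4·9 = 373.75; ÷5 gives c = 74.75 pt.
Each column+gutter stride is 83.75 pt; 4 of them past the 28 pt margin is 28 + 335 = 363 pt.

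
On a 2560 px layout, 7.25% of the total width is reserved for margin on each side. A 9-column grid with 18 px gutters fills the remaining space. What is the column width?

227.2 px

Each margin = 7.25% of 2560 = 185.6 px; content = 2560 − 2·185.6 = 2188.8 px.
2188.8 − 8·18 = 2044.8; ÷9 gives c = 227.2 px.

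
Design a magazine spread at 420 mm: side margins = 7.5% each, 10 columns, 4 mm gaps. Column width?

420 × (1 − 2·7.5%) = 420 × 85% = 357 mm for the columns.
Subtracting 9 gaps of 4 leaves 321 for 10 columns, so c = 32.1 mm.

32.1 mm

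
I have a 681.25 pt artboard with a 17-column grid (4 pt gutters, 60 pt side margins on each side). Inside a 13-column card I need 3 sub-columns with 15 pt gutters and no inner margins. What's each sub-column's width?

Outer content = 681.25 − 2·60 = 561.25 pt.
17 columns + 16 gutters: 17c + 16·4 = 561.25.
17c = 561.25 − 64 = 497.25, so c = 29.25 pt.
13-column span = 13·29.25 + 12·4 = 428.25 pt.
3d + 2·15 = 428.25 → 3d = 398.25 → d = 132.75 pt.

132.75 pt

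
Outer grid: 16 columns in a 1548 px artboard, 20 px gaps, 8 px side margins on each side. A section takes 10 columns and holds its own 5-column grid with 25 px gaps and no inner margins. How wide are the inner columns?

170 px

Take off 16 px of margins, leaving 1532 px.
1532 − 15·20 = 1232; ÷16 gives c = 77 px.
Span of 10: 10·77 + 9·20 = 770 + 180 = 950 px.
5d + 4·25 = 950 → 5d = 850 → d = 170 px.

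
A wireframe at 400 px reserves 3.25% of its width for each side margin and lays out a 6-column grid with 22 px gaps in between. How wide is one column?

44 px

Margins: 3.25% × 400 = 13 px each, so content = 400 − 26 = 374 px.
6c + 5·22 = 374 → 6c = 264 → c = 44 px.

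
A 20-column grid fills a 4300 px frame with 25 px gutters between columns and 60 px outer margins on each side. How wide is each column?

185.25 px

Subtract both margins: 4300 − 2·60 = 4180 px.
4180 − 19·25 = 3705; ÷20 gives c = 185.25 px.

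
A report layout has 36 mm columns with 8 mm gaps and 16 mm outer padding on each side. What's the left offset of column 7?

Each column+gutter stride is 44 mm; 6 of them past the 16 mm margin is 16 + 264 = 280 mm.

280 mm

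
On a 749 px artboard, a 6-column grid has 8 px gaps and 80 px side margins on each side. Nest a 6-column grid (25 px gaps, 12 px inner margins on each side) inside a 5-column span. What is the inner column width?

56.75 px

Take off 160 px of margins, leaving 589 px.
Subtracting 5 gaps of 8 leaves 549 for 6 columns, so c = 91.5 px.
Span of 5: 5·91.5 + 4·8 = 457.5 + 32 = 489.5 px.
Inner content = 489.5 − 2·12 = 465.5 px.
6 columns + 5 gaps: 6d + 5·25 = 465.5.
6d = 465.5 − 125 = 340.5, so d = 56.75 px.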